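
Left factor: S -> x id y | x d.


Common prefix: 'x'
Factored: S -> x S', S' -> id y | d


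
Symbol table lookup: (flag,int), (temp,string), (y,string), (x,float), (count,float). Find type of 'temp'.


Lookup 'temp' → type string


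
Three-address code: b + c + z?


Break into single-operator statements:
t1 = b + c
t2 = t1 + z


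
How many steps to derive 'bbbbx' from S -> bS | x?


Derivation: S => bS => bbS => bbbS => bbbbS => bbbbx
Steps: 5


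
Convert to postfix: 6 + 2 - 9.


Left to right (same or higher precedence on left)
Postfix: 6 2 + 9 -


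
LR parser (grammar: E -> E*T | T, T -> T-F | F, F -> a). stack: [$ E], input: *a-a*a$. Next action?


shift '*' to continue E -> E*T
Action: shift


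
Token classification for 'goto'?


Pattern: reserved word
Type: KEYWORD


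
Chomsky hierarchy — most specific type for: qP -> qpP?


LHS has context (more than one symbol) and |LHS| ≤ |RHS|
Classification: Type 1 (Context-Sensitive)


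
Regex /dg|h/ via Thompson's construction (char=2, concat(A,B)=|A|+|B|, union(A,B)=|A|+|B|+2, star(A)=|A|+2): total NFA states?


Syntax tree has 3 char leaf(s), 1 union(s), 0 star(s)
chars contribute 3×2 = 6; each union adds +2; each star adds +2
Total: 6 + 2 + 0 = 8 states


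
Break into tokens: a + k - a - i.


Scan left to right, longest-match per lexeme
Tokens: ID(a), OP(+), ID(k), OP(-), ID(a), OP(-), ID(i)


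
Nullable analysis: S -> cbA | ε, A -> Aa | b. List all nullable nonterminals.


A nonterminal is nullable iff some alternative derives ε (directly, or every symbol in it is nullable)
Nullable: {S}


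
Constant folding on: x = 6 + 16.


6 + 16 = 22 at compile time
Optimized: x = 22


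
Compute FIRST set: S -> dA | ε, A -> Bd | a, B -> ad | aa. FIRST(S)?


Per alternative of S: FIRST(dA) = {d}; FIRST(ε) = {ε}
FIRST(S) = {d, ε}


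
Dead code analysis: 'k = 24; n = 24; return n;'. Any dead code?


k is assigned but never read
Dead: 'k = 24'


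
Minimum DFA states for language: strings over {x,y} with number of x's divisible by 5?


Track (count of x) mod 5: states 0..4, accept at 0
Minimal DFA: 5 states


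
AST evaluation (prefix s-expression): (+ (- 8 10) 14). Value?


Evaluate inner: (- 8 10) = -2
Evaluate root: (+ -2 14) = 12
Result: 12


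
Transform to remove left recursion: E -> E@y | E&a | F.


Left-recursive alternatives: E@y, E&a; non-recursive: F
Introduce E': E -> FE', E' -> @yE' | &aE' | ε


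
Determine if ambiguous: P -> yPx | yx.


balanced y^n…x^n: each string has a unique parse
Unambiguous


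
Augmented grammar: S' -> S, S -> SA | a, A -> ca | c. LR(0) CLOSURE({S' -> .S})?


Start: S' -> .S
For each item with dot before a nonterminal B, add B -> .γ for every B-production
Closure: [S' -> .S, S -> .SA, S -> .a]


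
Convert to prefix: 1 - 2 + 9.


left-to-right (same/higher precedence on left): tree is (+ (- 1 2) 9)
Prefix: + - 1 2 9


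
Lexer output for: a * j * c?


Scan left to right, longest-match per lexeme
Tokens: ID(a), OP(*), ID(j), OP(*), ID(c)


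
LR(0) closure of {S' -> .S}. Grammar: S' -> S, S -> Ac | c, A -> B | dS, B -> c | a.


Start: S' -> .S
For each item with dot before a nonterminal B, add B -> .γ for every B-production
Closure: [S' -> .S, S -> .Ac, S -> .c, A -> .B, A -> .dS, B -> .c, B -> .a]


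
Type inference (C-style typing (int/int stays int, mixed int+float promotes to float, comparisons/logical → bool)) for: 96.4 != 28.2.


Operand types: float != float
Rule: comparison yields bool
Result type: bool


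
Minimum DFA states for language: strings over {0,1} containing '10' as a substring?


KMP-style automaton: 2 progress states + 1 absorbing accept = 3
Minimal DFA: 3 states


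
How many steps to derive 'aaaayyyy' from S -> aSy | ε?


Derivation: S => aSy => aaSyy => aaaSyyy => aaaaSyyyy => aaaayyyy
Steps: 5


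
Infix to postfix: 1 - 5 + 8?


Left to right (same or higher precedence on left)
Postfix: 1 5 - 8 +


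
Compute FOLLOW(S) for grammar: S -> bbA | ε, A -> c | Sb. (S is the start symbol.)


$ ∈ FOLLOW(S). For each A -> αBβ: add FIRST(β)\{ε} to FOLLOW(B); if β nullable, add FOLLOW(A).
FOLLOW(S) = {$, b}


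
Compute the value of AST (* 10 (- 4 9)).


Evaluate inner: (- 4 9) = -5
Evaluate root: (* 10 -5) = -50
Result: -50


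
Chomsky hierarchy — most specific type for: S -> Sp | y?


Left-linear: every RHS is a terminal or one nonterminal followed by a terminal
Classification: Type 3 (Regular)


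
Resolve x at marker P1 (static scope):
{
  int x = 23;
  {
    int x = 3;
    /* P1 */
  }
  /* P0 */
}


x declared in the same block as P1
x = 3


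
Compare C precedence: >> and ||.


'>>' is shift (level 8); '||' is logical OR (level 1)
Higher level binds tighter
'>>' has higher precedence than '||'


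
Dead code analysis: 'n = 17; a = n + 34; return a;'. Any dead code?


n is read by a's definition; a is returned
No dead code


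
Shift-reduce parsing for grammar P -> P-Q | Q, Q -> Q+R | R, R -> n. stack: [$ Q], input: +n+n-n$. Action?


shift '+' to continue Q -> Q+R
Action: shift


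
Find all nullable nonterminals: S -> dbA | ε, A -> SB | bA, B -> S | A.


A nonterminal is nullable iff some alternative derives ε (directly, or every symbol in it is nullable)
Nullable: {A, B, S}


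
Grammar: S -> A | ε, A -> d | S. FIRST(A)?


Per alternative of A: FIRST(d) = {d}; FIRST(S) = {d, ε}
FIRST(A) = {d, ε}


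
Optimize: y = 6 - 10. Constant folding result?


6 - 10 = -4 at compile time
Optimized: y = -4


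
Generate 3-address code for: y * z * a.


Break into single-operator statements:
t1 = y * z
t2 = t1 * a


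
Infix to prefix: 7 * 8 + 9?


left-to-right (same/higher precedence on left): tree is (+ (* 7 8) 9)
Prefix: + * 7 8 9


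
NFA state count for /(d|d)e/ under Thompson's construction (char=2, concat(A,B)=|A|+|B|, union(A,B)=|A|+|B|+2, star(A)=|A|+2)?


Syntax tree has 3 char leaf(s), 1 union(s), 0 star(s)
chars contribute 3×2 = 6; each union adds +2; each star adds +2
Total: 6 + 2 + 0 = 8 states


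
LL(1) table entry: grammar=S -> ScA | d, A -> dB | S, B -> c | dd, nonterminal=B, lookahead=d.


For [B, d]: 'd' ∈ FIRST(dd)
Entry: B -> dd


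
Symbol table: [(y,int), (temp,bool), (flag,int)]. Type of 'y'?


Lookup 'y' → type int


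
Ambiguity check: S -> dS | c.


right-linear, alternatives start with distinct terminals 'd' vs 'c': unique leftmost derivation
Unambiguous


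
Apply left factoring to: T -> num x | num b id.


Common prefix: 'num'
Factored: T -> num T', T' -> x | b id


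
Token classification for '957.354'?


Pattern: digits with a decimal point
Type: FLOAT_LITERAL


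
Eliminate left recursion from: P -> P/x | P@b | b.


Left-recursive alternatives: P/x, P@b; non-recursive: b
Introduce P': P -> bP', P' -> /xP' | @bP' | ε


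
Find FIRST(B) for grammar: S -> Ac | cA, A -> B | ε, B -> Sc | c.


Per alternative of B: FIRST(Sc) = {c}; FIRST(c) = {c}
FIRST(B) = {c}


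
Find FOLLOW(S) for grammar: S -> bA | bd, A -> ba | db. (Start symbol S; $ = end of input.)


$ ∈ FOLLOW(S). For each A -> αBβ: add FIRST(β)\{ε} to FOLLOW(B); if β nullable, add FOLLOW(A).
FOLLOW(S) = {$}


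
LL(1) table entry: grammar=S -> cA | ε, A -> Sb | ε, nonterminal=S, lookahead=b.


For [S, b]: ε is nullable and 'b' ∈ FOLLOW(S)
Entry: S -> ε


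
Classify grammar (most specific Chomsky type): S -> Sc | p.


Left-linear: every RHS is a terminal or one nonterminal followed by a terminal
Classification: Type 3 (Regular)


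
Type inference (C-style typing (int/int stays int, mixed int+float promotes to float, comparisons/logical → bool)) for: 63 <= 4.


Operand types: int <= int
Rule: comparison yields bool
Result type: bool


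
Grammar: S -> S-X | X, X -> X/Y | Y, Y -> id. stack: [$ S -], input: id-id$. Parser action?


no handle ('S-' is not any RHS); shift 'id'
Action: shift


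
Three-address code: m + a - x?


Break into single-operator statements:
t1 = m + a
t2 = t1 - x


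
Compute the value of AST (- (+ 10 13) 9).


Evaluate inner: (+ 10 13) = 23
Evaluate root: (- 23 9) = 14
Result: 14


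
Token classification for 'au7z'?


Pattern: letter/underscore followed by alphanumerics, not a keyword
Type: IDENTIFIER


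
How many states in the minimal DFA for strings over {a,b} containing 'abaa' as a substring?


KMP-style automaton: 4 progress states + 1 absorbing accept = 5
Minimal DFA: 5 states


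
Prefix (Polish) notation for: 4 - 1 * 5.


'*' binds tighter: tree is (- 4 (* 1 5))
Prefix: - 4 * 1 5


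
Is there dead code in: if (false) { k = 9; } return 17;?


condition is constant false, so the whole block is unreachable
Dead: 'if (false) { k = 9; }'


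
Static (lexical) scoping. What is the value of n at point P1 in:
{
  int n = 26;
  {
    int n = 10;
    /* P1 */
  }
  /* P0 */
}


n declared in the same block as P1
n = 10


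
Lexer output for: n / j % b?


Scan left to right, longest-match per lexeme
Tokens: ID(n), OP(/), ID(j), OP(%), ID(b)


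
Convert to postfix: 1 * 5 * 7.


Left to right (same or higher precedence on left)
Postfix: 1 5 * 7 *


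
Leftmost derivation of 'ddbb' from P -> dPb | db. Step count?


Derivation: P => dPb => ddbb
Steps: 2


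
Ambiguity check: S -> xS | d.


right-linear, alternatives start with distinct terminals 'x' vs 'd': unique leftmost derivation
Unambiguous


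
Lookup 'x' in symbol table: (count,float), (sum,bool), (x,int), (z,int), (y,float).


Lookup 'x' → type int


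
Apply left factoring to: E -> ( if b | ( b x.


Common prefix: '('
Factored: E -> ( E', E' -> if b | b x


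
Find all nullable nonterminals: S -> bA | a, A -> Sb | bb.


A nonterminal is nullable iff some alternative derives ε (directly, or every symbol in it is nullable)
Nullable: {}


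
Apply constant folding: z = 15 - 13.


15 - 13 = 2 at compile time
Optimized: z = 2


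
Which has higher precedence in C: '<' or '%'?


'%' is multiplicative (level 10); '<' is relational (level 7)
Higher level binds tighter
'%' has higher precedence than '<'


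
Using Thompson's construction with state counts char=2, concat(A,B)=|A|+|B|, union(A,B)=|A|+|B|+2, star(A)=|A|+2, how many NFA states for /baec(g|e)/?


Syntax tree has 6 char leaf(s), 1 union(s), 0 star(s)
chars contribute 6×2 = 12; each union adds +2; each star adds +2
Total: 12 + 2 + 0 = 14 states


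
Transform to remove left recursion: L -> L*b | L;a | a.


Left-recursive alternatives: L*b, L;a; non-recursive: a
Introduce L': L -> aL', L' -> *bL' | ;aL' | ε


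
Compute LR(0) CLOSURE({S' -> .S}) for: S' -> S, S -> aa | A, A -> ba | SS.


Start: S' -> .S
For each item with dot before a nonterminal B, add B -> .γ for every B-production
Closure: [S' -> .S, S -> .aa, S -> .A, A -> .ba, A -> .SS]


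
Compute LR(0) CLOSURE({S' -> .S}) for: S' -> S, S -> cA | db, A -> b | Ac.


Start: S' -> .S
For each item with dot before a nonterminal B, add B -> .γ for every B-production
Closure: [S' -> .S, S -> .cA, S -> .db]


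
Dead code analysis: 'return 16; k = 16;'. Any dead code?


statement follows a return and is unreachable
Dead: 'k = 16'


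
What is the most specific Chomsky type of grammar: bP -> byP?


LHS has context (more than one symbol) and |LHS| ≤ |RHS|
Classification: Type 1 (Context-Sensitive)


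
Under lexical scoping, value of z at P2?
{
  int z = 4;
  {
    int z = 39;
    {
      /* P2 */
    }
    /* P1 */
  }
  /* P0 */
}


P2's block does not declare z; resolves to the enclosing declaration at depth 1
z = 39


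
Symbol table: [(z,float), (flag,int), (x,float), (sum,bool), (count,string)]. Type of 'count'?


Lookup 'count' → type string


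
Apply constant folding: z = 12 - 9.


12 - 9 = 3 at compile time
Optimized: z = 3


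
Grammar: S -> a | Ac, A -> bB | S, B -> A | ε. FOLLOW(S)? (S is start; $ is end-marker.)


$ ∈ FOLLOW(S). For each A -> αBβ: add FIRST(β)\{ε} to FOLLOW(B); if β nullable, add FOLLOW(A).
FOLLOW(S) = {$, c}


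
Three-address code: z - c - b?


Break into single-operator statements:
t1 = z - c
t2 = t1 - b


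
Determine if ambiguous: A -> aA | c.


right-linear, alternatives start with distinct terminals 'a' vs 'c': unique leftmost derivation
Unambiguous


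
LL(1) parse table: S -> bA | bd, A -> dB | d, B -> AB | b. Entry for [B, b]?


For [B, b]: 'b' ∈ FIRST(b)
Entry: B -> b


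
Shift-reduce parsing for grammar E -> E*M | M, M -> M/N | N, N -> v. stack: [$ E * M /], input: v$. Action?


no handle; shift 'v'
Action: shift


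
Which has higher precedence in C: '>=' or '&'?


'>=' is relational (level 7); '&' is bitwise AND (level 5)
Higher level binds tighter
'>=' has higher precedence than '&'


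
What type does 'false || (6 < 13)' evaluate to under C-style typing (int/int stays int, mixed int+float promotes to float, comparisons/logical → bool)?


Operand types: bool || bool
Rule: logical operators take bool operands and yield bool
Result type: bool


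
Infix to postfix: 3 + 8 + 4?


Left to right (same or higher precedence on left)
Postfix: 3 8 + 4 +


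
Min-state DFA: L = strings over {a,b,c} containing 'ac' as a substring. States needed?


KMP-style automaton: 2 progress states + 1 absorbing accept = 3
Minimal DFA: 3 states


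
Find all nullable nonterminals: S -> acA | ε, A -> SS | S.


A nonterminal is nullable iff some alternative derives ε (directly, or every symbol in it is nullable)
Nullable: {A, S}


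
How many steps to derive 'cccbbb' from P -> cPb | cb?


Derivation: P => cPb => ccPbb => cccbbb
Steps: 3


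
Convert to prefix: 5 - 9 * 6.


'*' binds tighter: tree is (- 5 (* 9 6))
Prefix: - 5 * 9 6


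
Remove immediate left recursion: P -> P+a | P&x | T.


Left-recursive alternatives: P+a, P&x; non-recursive: T
Introduce P': P -> TP', P' -> +aP' | &xP' | ε


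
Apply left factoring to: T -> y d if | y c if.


Common prefix: 'y'
Factored: T -> y T', T' -> d if | c if


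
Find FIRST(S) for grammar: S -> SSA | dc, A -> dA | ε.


Per alternative of S: FIRST(SSA) = {d}; FIRST(dc) = {d}
FIRST(S) = {d}


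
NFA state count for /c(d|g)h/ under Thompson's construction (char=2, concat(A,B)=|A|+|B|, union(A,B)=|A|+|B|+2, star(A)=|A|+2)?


Syntax tree has 4 char leaf(s), 1 union(s), 0 star(s)
chars contribute 4×2 = 8; each union adds +2; each star adds +2
Total: 8 + 2 + 0 = 10 states


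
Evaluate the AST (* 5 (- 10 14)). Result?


Evaluate inner: (- 10 14) = -4
Evaluate root: (* 5 -4) = -20
Result: -20


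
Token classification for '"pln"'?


Pattern: double-quoted sequence
Type: STRING_LITERAL


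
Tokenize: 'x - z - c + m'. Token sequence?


Scan left to right, longest-match per lexeme
Tokens: ID(x), OP(-), ID(z), OP(-), ID(c), OP(+), ID(m)


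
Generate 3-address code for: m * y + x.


Break into single-operator statements:
t1 = m * y
t2 = t1 + x


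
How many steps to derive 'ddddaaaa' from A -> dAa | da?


Derivation: A => dAa => ddAaa => dddAaaa => ddddaaaa
Steps: 4


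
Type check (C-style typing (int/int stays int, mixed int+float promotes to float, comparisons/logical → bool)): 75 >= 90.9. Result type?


Operand types: int >= float
Rule: comparison yields bool
Result type: bool


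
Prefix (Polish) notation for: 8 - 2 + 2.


left-to-right (same/higher precedence on left): tree is (+ (- 8 2) 2)
Prefix: + - 8 2 2


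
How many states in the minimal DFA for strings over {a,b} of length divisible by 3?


Track length mod 3: states 0..2, accept at 0
Minimal DFA: 3 states


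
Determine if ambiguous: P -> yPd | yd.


balanced y^n…d^n: each string has a unique parse
Unambiguous


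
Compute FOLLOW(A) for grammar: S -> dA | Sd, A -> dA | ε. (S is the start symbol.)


$ ∈ FOLLOW(S). For each A -> αBβ: add FIRST(β)\{ε} to FOLLOW(B); if β nullable, add FOLLOW(A).
FOLLOW(A) = {$, d}


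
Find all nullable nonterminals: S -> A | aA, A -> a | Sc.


A nonterminal is nullable iff some alternative derives ε (directly, or every symbol in it is nullable)
Nullable: {}


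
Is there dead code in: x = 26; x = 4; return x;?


first assignment to x is overwritten before any read
Dead: 'x = 26'


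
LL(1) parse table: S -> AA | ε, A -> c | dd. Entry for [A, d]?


For [A, d]: 'd' ∈ FIRST(dd)
Entry: A -> dd


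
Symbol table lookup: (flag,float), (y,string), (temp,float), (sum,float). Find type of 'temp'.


Lookup 'temp' → type float


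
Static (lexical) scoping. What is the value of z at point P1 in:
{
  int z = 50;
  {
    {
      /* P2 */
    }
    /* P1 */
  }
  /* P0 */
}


P1's block does not declare z; resolves to the enclosing declaration at depth 0
z = 50


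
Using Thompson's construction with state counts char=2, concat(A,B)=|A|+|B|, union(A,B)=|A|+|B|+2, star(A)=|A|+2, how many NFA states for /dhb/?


Syntax tree has 3 char leaf(s), 0 union(s), 0 star(s)
chars contribute 3×2 = 6; each union adds +2; each star adds +2
Total: 6 + 0 + 0 = 6 states


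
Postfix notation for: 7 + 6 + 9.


Left to right (same or higher precedence on left)
Postfix: 7 6 + 9 +


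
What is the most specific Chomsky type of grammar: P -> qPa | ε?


Single nonterminal LHS, but q^n a^n is not regular
Classification: Type 2 (Context-Free)


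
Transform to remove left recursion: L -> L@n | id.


Left-recursive alternatives: L@n; non-recursive: id
Introduce L': L -> idL', L' -> @nL' | ε


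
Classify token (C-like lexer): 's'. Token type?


Pattern: letter/underscore followed by alphanumerics, not a keyword
Type: IDENTIFIER


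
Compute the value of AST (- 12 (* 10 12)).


Evaluate inner: (* 10 12) = 120
Evaluate root: (- 12 120) = -108
Result: -108


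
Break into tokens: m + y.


Scan left to right, longest-match per lexeme
Tokens: ID(m), OP(+), ID(y)


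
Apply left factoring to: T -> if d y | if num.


Common prefix: 'if'
Factored: T -> if T', T' -> d y | num


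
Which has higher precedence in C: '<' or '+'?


'+' is additive (level 9); '<' is relational (level 7)
Higher level binds tighter
'+' has higher precedence than '<'


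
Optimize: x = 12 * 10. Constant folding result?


12 * 10 = 120 at compile time
Optimized: x = 120


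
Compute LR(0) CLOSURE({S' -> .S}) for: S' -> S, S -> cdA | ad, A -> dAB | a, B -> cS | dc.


Start: S' -> .S
For each item with dot before a nonterminal B, add B -> .γ for every B-production
Closure: [S' -> .S, S -> .cdA, S -> .ad]


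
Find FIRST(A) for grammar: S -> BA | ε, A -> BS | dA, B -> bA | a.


Per alternative of A: FIRST(BS) = {a, b}; FIRST(dA) = {d}
FIRST(A) = {a, b, d}


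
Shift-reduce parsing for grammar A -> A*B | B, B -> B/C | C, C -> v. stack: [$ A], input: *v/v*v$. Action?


shift '*' to continue A -> A*B
Action: shift


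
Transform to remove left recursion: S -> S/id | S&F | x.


Left-recursive alternatives: S/id, S&F; non-recursive: x
Introduce S': S -> xS', S' -> /idS' | &FS' | ε


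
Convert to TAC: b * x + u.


Break into single-operator statements:
t1 = b * x
t2 = t1 + u


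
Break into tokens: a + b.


Scan left to right, longest-match per lexeme
Tokens: ID(a), OP(+), ID(b)


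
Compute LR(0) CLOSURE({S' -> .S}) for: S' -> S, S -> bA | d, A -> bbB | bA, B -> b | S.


Start: S' -> .S
For each item with dot before a nonterminal B, add B -> .γ for every B-production
Closure: [S' -> .S, S -> .bA, S -> .d]


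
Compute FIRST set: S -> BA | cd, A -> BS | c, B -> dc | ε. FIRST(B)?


Per alternative of B: FIRST(dc) = {d}; FIRST(ε) = {ε}
FIRST(B) = {d, ε}


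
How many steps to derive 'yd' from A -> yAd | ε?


Derivation: A => yAd => yd
Steps: 2


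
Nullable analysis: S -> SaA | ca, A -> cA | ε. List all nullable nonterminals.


A nonterminal is nullable iff some alternative derives ε (directly, or every symbol in it is nullable)
Nullable: {A}


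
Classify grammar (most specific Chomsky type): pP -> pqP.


LHS has context (more than one symbol) and |LHS| ≤ |RHS|
Classification: Type 1 (Context-Sensitive)


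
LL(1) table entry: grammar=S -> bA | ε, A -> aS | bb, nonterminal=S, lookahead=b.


For [S, b]: 'b' ∈ FIRST(bA)
Entry: S -> bA


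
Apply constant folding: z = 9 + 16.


9 + 16 = 25 at compile time
Optimized: z = 25


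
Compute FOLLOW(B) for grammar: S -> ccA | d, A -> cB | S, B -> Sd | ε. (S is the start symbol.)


$ ∈ FOLLOW(S). For each A -> αBβ: add FIRST(β)\{ε} to FOLLOW(B); if β nullable, add FOLLOW(A).
FOLLOW(B) = {$, d}


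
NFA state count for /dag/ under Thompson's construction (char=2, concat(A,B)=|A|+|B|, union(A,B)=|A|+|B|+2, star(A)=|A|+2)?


Syntax tree has 3 char leaf(s), 0 union(s), 0 star(s)
chars contribute 3×2 = 6; each union adds +2; each star adds +2
Total: 6 + 0 + 0 = 6 states


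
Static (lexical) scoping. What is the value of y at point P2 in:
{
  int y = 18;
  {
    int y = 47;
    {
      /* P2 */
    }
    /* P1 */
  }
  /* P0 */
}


P2's block does not declare y; resolves to the enclosing declaration at depth 1
y = 47


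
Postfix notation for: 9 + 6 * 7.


* has higher precedence, evaluate 6*7 first
Postfix: 9 6 7 * +


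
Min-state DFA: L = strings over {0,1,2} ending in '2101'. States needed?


Track the longest suffix of input matching a prefix of '2101': 5 classes (prefixes of length 0..4)
Minimal DFA: 5 states


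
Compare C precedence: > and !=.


'>' is relational (level 7); '!=' is equality (level 6)
Higher level binds tighter
'>' has higher precedence than '!='


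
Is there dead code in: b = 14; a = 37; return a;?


b is assigned but never read
Dead: 'b = 14'


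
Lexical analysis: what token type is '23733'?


Pattern: digits only
Type: INTEGER_LITERAL


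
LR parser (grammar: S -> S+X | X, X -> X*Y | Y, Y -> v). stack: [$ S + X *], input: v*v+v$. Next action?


no handle; shift 'v'
Action: shift


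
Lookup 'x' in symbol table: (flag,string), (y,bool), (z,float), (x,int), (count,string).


Lookup 'x' → type int


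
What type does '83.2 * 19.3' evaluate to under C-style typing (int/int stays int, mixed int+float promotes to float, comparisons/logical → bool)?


Operand types: float * float
Rule: mixed int/float promotes to float; int/int stays int
Result type: float


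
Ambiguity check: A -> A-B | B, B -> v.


precedence layered via separate nonterminal B: deterministic
Unambiguous


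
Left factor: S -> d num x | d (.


Common prefix: 'd'
Factored: S -> d S', S' -> num x | (


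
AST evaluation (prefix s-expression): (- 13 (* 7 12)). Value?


Evaluate inner: (* 7 12) = 84
Evaluate root: (- 13 84) = -71
Result: -71


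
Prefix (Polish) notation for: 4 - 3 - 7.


left-to-right (same/higher precedence on left): tree is (- (- 4 3) 7)
Prefix: - - 4 3 7


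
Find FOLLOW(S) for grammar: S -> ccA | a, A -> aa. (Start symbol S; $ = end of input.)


$ ∈ FOLLOW(S). For each A -> αBβ: add FIRST(β)\{ε} to FOLLOW(B); if β nullable, add FOLLOW(A).
FOLLOW(S) = {$}


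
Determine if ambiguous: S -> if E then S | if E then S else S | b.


dangling else: 'if E then if E then b else b' parses two ways
Ambiguous


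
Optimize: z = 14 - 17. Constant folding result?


14 - 17 = -3 at compile time
Optimized: z = -3


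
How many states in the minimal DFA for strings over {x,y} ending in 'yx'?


Track the longest suffix of input matching a prefix of 'yx': 3 classes (prefixes of length 0..2)
Minimal DFA: 3 states


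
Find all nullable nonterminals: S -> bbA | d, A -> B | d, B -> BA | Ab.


A nonterminal is nullable iff some alternative derives ε (directly, or every symbol in it is nullable)
Nullable: {}


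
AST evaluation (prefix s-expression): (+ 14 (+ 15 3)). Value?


Evaluate inner: (+ 15 3) = 18
Evaluate root: (+ 14 18) = 32
Result: 32


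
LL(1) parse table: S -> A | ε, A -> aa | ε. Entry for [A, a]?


For [A, a]: 'a' ∈ FIRST(aa)
Entry: A -> aa


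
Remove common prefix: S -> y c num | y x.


Common prefix: 'y'
Factored: S -> y S', S' -> c num | x


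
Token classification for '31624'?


Pattern: digits only
Type: INTEGER_LITERAL


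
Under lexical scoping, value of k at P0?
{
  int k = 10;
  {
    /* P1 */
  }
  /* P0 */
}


k declared in the same block as P0
k = 10


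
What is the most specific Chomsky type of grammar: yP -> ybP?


LHS has context (more than one symbol) and |LHS| ≤ |RHS|
Classification: Type 1 (Context-Sensitive)


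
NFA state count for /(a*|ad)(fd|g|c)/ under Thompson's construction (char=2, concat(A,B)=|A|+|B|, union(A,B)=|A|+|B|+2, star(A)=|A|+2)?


Syntax tree has 7 char leaf(s), 3 union(s), 1 star(s)
chars contribute 7×2 = 14; each union adds +2; each star adds +2
Total: 14 + 6 + 2 = 22 states


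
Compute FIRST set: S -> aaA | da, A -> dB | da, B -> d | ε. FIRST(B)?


Per alternative of B: FIRST(d) = {d}; FIRST(ε) = {ε}
FIRST(B) = {d, ε}


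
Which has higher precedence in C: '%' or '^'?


'%' is multiplicative (level 10); '^' is bitwise XOR (level 4)
Higher level binds tighter
'%' has higher precedence than '^'


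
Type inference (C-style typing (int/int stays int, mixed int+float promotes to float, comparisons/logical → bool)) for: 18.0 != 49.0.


Operand types: float != float
Rule: comparison yields bool
Result type: bool


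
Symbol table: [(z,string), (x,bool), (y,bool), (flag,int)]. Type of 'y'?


Lookup 'y' → type bool


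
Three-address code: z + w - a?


Break into single-operator statements:
t1 = z + w
t2 = t1 - a


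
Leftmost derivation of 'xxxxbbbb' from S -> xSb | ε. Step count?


Derivation: S => xSb => xxSbb => xxxSbbb => xxxxSbbbb => xxxxbbbb
Steps: 5


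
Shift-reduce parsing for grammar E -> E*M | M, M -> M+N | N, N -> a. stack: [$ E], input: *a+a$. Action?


shift '*' to continue E -> E*M
Action: shift


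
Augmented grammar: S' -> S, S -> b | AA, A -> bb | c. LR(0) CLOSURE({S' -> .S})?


Start: S' -> .S
For each item with dot before a nonterminal B, add B -> .γ for every B-production
Closure: [S' -> .S, S -> .b, S -> .AA, A -> .bb, A -> .c]


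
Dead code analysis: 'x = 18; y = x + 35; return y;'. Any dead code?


x is read by y's definition; y is returned
No dead code


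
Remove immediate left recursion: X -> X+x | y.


Left-recursive alternatives: X+x; non-recursive: y
Introduce X': X -> yX', X' -> +xX' | ε


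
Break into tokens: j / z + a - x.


Scan left to right, longest-match per lexeme
Tokens: ID(j), OP(/), ID(z), OP(+), ID(a), OP(-), ID(x)


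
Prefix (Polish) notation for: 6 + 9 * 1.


'*' binds tighter: tree is (+ 6 (* 9 1))
Prefix: + 6 * 9 1


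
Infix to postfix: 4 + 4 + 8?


Left to right (same or higher precedence on left)
Postfix: 4 4 + 8 +


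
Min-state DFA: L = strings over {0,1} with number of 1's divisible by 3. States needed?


Track (count of 1) mod 3: states 0..2, accept at 0
Minimal DFA: 3 states


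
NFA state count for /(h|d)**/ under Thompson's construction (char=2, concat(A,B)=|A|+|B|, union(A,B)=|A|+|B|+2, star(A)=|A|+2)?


Syntax tree has 2 char leaf(s), 1 union(s), 2 star(s)
chars contribute 2×2 = 4; each union adds +2; each star adds +2
Total: 4 + 2 + 4 = 10 states


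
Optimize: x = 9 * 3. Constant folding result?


9 * 3 = 27 at compile time
Optimized: x = 27


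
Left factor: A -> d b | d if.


Common prefix: 'd'
Factored: A -> d A', A' -> b | if


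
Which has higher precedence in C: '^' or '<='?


'<=' is relational (level 7); '^' is bitwise XOR (level 4)
Higher level binds tighter
'<=' has higher precedence than '^'


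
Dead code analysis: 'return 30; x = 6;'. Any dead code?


statement follows a return and is unreachable
Dead: 'x = 6'


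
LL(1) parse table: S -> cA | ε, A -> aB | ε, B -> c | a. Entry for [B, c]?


For [B, c]: 'c' ∈ FIRST(c)
Entry: B -> c


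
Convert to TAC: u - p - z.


Break into single-operator statements:
t1 = u - p
t2 = t1 - z


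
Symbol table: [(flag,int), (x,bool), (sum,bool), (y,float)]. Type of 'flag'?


Lookup 'flag' → type int


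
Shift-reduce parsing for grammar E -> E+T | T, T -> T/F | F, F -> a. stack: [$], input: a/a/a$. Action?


no handle on stack; shift 'a'
Action: shift


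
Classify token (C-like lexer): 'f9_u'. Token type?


Pattern: letter/underscore followed by alphanumerics, not a keyword
Type: IDENTIFIER


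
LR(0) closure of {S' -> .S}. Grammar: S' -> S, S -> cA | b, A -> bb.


Start: S' -> .S
For each item with dot before a nonterminal B, add B -> .γ for every B-production
Closure: [S' -> .S, S -> .cA, S -> .b]


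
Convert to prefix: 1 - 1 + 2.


left-to-right (same/higher precedence on left): tree is (+ (- 1 1) 2)
Prefix: + - 1 1 2


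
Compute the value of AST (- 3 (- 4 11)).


Evaluate inner: (- 4 11) = -7
Evaluate root: (- 3 -7) = 10
Result: 10


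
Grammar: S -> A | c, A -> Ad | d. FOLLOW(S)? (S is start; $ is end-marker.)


$ ∈ FOLLOW(S). For each A -> αBβ: add FIRST(β)\{ε} to FOLLOW(B); if β nullable, add FOLLOW(A).
FOLLOW(S) = {$}


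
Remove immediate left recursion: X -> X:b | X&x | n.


Left-recursive alternatives: X:b, X&x; non-recursive: n
Introduce X': X -> nX', X' -> :bX' | &xX' | ε


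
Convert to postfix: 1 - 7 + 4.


Left to right (same or higher precedence on left)
Postfix: 1 7 - 4 +


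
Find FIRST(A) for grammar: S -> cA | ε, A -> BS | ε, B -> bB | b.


Per alternative of A: FIRST(BS) = {b}; FIRST(ε) = {ε}
FIRST(A) = {b, ε}


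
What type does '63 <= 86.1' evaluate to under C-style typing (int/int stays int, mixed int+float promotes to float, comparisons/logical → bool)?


Operand types: int <= float
Rule: comparison yields bool
Result type: bool


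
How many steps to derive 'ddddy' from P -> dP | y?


Derivation: P => dP => ddP => dddP => ddddP => ddddy
Steps: 5


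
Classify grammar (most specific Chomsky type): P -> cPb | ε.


Single nonterminal LHS, but c^n b^n is not regular
Classification: Type 2 (Context-Free)


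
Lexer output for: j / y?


Scan left to right, longest-match per lexeme
Tokens: ID(j), OP(/), ID(y)


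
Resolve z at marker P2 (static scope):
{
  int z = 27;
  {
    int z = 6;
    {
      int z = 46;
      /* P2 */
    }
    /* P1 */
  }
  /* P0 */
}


z declared in the same block as P2
z = 46


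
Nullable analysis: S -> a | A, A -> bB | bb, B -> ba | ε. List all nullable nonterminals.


A nonterminal is nullable iff some alternative derives ε (directly, or every symbol in it is nullable)
Nullable: {B}


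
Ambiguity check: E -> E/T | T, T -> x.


precedence layered via separate nonterminal T: deterministic
Unambiguous


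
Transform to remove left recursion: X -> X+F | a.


Left-recursive alternatives: X+F; non-recursive: a
Introduce X': X -> aX', X' -> +FX' | ε


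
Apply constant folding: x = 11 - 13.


11 - 13 = -2 at compile time
Optimized: x = -2


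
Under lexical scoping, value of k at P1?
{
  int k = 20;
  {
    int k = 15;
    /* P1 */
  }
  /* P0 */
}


k declared in the same block as P1
k = 15


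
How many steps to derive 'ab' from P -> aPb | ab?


Derivation: P => ab
Steps: 1


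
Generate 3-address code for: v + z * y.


Break into single-operator statements:
t1 = z * y
t2 = v + t1


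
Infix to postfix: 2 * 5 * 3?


Left to right (same or higher precedence on left)
Postfix: 2 5 * 3 *


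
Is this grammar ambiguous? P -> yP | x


right-linear, alternatives start with distinct terminals 'y' vs 'x': unique leftmost derivation
Unambiguous


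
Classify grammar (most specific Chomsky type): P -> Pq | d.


Left-linear: every RHS is a terminal or one nonterminal followed by a terminal
Classification: Type 3 (Regular)


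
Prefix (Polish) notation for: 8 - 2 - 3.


left-to-right (same/higher precedence on left): tree is (- (- 8 2) 3)
Prefix: - - 8 2 3


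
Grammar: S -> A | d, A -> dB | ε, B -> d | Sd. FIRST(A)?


Per alternative of A: FIRST(dB) = {d}; FIRST(ε) = {ε}
FIRST(A) = {d, ε}


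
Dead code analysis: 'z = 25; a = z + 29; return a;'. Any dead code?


z is read by a's definition; a is returned
No dead code


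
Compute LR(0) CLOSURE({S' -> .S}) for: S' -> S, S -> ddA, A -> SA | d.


Start: S' -> .S
For each item with dot before a nonterminal B, add B -> .γ for every B-production
Closure: [S' -> .S, S -> .ddA]


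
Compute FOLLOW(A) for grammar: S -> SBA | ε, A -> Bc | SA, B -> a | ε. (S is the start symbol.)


$ ∈ FOLLOW(S). For each A -> αBβ: add FIRST(β)\{ε} to FOLLOW(B); if β nullable, add FOLLOW(A).
FOLLOW(A) = {$, a, c}


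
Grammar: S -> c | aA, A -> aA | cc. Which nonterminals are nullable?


A nonterminal is nullable iff some alternative derives ε (directly, or every symbol in it is nullable)
Nullable: {}


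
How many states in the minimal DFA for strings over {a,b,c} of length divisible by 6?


Track length mod 6: states 0..5, accept at 0
Minimal DFA: 6 states


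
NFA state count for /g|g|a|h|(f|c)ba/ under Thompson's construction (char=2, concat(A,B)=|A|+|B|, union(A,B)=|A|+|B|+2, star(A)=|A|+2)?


Syntax tree has 8 char leaf(s), 5 union(s), 0 star(s)
chars contribute 8×2 = 16; each union adds +2; each star adds +2
Total: 16 + 10 + 0 = 26 states


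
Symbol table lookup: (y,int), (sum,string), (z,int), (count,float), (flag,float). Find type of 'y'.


Lookup 'y' → type int


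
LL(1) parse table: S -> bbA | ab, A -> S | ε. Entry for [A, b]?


For [A, b]: 'b' ∈ FIRST(S)
Entry: A -> S


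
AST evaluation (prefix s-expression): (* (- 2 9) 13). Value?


Evaluate inner: (- 2 9) = -7
Evaluate root: (* -7 13) = -91
Result: -91


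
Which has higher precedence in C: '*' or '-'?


'*' is multiplicative (level 10); '-' is additive (level 9)
Higher level binds tighter
'*' has higher precedence than '-'


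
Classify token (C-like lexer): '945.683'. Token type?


Pattern: digits with a decimal point
Type: FLOAT_LITERAL


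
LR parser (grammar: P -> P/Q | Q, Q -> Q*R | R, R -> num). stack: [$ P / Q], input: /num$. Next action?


handle 'P/Q' on top; lookahead ∈ FOLLOW(P) = {/, $}
Action: reduce (P -> P/Q)


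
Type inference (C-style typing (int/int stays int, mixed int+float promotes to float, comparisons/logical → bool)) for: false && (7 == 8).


Operand types: bool && bool
Rule: logical operators take bool operands and yield bool
Result type: bool


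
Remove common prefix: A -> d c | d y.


Common prefix: 'd'
Factored: A -> d A', A' -> c | y


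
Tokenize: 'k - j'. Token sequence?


Scan left to right, longest-match per lexeme
Tokens: ID(k), OP(-), ID(j)


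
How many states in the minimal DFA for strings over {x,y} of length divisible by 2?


Track length mod 2: states 0..1, accept at 0
Minimal DFA: 2 states


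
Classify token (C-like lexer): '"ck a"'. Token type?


Pattern: double-quoted sequence
Type: STRING_LITERAL


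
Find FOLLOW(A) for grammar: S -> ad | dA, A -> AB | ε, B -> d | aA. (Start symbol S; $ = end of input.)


$ ∈ FOLLOW(S). For each A -> αBβ: add FIRST(β)\{ε} to FOLLOW(B); if β nullable, add FOLLOW(A).
FOLLOW(A) = {$, a, d}


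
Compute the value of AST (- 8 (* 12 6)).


Evaluate inner: (* 12 6) = 72
Evaluate root: (- 8 72) = -64
Result: -64


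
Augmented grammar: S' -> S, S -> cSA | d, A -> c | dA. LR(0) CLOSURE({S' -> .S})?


Start: S' -> .S
For each item with dot before a nonterminal B, add B -> .γ for every B-production
Closure: [S' -> .S, S -> .cSA, S -> .d]


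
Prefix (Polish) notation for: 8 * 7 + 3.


left-to-right (same/higher precedence on left): tree is (+ (* 8 7) 3)
Prefix: + * 8 7 3


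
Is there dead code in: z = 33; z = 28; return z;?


first assignment to z is overwritten before any read
Dead: 'z = 33'


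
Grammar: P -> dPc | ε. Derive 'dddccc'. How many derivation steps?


Derivation: P => dPc => ddPcc => dddPccc => dddccc
Steps: 4


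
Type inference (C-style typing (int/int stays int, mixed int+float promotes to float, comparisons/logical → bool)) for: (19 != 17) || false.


Operand types: bool || bool
Rule: logical operators take bool operands and yield bool
Result type: bool


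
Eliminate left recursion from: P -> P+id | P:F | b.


Left-recursive alternatives: P+id, P:F; non-recursive: b
Introduce P': P -> bP', P' -> +idP' | :FP' | ε


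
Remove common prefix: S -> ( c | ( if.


Common prefix: '('
Factored: S -> ( S', S' -> c | if


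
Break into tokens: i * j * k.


Scan left to right, longest-match per lexeme
Tokens: ID(i), OP(*), ID(j), OP(*), ID(k)


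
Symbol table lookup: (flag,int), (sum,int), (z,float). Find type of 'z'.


Lookup 'z' → type float


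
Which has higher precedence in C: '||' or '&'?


'&' is bitwise AND (level 5); '||' is logical OR (level 1)
Higher level binds tighter
'&' has higher precedence than '||'


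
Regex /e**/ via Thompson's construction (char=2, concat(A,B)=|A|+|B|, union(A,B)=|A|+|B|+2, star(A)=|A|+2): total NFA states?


Syntax tree has 1 char leaf(s), 0 union(s), 2 star(s)
chars contribute 1×2 = 2; each union adds +2; each star adds +2
Total: 2 + 0 + 4 = 6 states


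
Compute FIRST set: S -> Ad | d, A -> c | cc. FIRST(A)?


Per alternative of A: FIRST(c) = {c}; FIRST(cc) = {c}
FIRST(A) = {c}


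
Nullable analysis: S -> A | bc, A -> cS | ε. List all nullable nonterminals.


A nonterminal is nullable iff some alternative derives ε (directly, or every symbol in it is nullable)
Nullable: {A, S}


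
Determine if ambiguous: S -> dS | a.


right-linear, alternatives start with distinct terminals 'd' vs 'a': unique leftmost derivation
Unambiguous


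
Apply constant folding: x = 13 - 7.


13 - 7 = 6 at compile time
Optimized: x = 6


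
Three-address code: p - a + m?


Break into single-operator statements:
t1 = p - a
t2 = t1 + m


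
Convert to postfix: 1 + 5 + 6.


Left to right (same or higher precedence on left)
Postfix: 1 5 + 6 +


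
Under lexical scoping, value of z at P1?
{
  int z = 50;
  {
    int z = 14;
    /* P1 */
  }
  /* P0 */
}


z declared in the same block as P1
z = 14


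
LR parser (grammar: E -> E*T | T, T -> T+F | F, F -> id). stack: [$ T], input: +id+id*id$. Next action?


shift '+' to continue T -> T+F
Action: shift


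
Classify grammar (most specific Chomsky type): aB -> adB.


LHS has context (more than one symbol) and |LHS| ≤ |RHS|
Classification: Type 1 (Context-Sensitive)


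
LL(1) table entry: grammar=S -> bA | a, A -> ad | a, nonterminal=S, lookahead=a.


For [S, a]: 'a' ∈ FIRST(a)
Entry: S -> a


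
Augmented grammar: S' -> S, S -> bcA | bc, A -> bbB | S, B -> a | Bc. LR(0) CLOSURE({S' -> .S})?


Start: S' -> .S
For each item with dot before a nonterminal B, add B -> .γ for every B-production
Closure: [S' -> .S, S -> .bcA, S -> .bc]
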